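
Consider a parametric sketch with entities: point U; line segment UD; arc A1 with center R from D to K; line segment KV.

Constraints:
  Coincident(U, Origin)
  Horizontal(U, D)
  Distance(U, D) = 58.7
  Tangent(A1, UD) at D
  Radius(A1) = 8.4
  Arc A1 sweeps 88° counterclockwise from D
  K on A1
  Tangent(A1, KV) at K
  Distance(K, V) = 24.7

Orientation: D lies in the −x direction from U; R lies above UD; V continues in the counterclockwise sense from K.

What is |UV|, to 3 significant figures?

59.3

U is at the origin; U and D share the same y with |UD| = 58.7 and D on the −x side, so D = (-58.7, 0.00). Tangency of A1 to UD means the radius RD is perpendicular to UD, so R = D + (0, 8.4) = (-58.7, 8.40). On A1, D sits at bearing -90° from R; an 88° counterclockwise sweep puts K at bearing -2°, so K = R + 8.4·(cos -2°, sin -2°) = (-50.3, 8.11). Since A1 is tangent to KV there, RK ⟂ KV, so KV runs along (−sin -2°, cos -2°); with |KV| = 24.7, V = (-49.4, 32.8). Then |UV| = |V − U| = 59.3.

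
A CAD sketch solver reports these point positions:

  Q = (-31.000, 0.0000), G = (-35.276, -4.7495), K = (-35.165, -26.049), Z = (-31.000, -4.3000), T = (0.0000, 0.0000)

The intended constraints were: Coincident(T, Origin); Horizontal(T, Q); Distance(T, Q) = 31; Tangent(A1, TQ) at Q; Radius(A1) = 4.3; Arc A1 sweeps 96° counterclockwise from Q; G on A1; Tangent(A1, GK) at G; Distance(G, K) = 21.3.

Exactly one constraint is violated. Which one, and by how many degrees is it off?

Tangent(A1, GK) at G — off by 5.70°.

T = (0.00, 0.00) ✓; T.y = 0.00, Q.y = 0.00 ✓; |TQ| = 31.00 ✓; ∠(ZQ, QT) = 90.00° ✓; |ZQ| = 4.300 ✓; bearing(Z→G) − bearing(Z→Q) = 96.00° ✓; |ZG| = 4.300 ✓; ∠(ZG, GK) = 95.70° ✗; |GK| = 21.30 ✓.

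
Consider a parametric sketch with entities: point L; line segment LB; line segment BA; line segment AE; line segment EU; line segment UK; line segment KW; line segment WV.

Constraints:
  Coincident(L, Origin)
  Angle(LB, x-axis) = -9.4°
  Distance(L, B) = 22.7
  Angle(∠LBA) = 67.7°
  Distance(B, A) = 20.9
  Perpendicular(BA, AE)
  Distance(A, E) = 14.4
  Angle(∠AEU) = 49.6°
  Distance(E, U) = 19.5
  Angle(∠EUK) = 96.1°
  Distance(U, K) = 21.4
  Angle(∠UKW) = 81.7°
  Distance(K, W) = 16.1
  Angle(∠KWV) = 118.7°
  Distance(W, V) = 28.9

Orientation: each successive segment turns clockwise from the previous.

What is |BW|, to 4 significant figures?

30.38

L is at the origin; LB runs at -9.4° with length 22.7, so B = (22.40, -3.707). ∠LBA = 67.7° gives BA at -121.7° from the x-axis; with |BA| = 20.9, A = (11.41, -21.49). The perpendicularity gives AE at right angles to BA, so AE runs at 148.3°; with |AE| = 14.4, E = (-0.8388, -13.92). ∠AEU = 49.6° gives EU at 17.90° from the x-axis; with |EU| = 19.5, U = (17.72, -7.929). ∠EUK = 96.1° gives UK at -66.00° from the x-axis; with |UK| = 21.4, K = (26.42, -27.48). ∠UKW = 81.7° gives KW at -164.3° from the x-axis; with |KW| = 16.1, W = (10.92, -31.84). Then |BW| = |W − B| = 30.38.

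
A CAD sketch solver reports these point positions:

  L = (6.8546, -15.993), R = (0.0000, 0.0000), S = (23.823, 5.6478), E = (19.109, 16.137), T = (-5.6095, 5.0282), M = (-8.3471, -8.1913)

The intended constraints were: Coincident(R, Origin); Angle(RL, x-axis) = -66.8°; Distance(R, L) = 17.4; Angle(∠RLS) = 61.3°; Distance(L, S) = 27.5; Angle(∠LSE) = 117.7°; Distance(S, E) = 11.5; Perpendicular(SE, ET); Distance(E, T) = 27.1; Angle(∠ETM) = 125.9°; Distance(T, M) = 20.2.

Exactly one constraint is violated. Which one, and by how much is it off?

Distance(T, M) = 20.2 — off by 6.70.

R = (0.00, 0.00) ✓; RL at -66.80° ✓; |RL| = 17.40 ✓; ∠RLS = 61.30° ✓; |LS| = 27.50 ✓; ∠LSE = 117.7° ✓; |SE| = 11.50 ✓; ∠(SE, ET) = 90.00° ✓; |ET| = 27.10 ✓; ∠ETM = 125.9° ✓; |TM| = 13.50 ✗.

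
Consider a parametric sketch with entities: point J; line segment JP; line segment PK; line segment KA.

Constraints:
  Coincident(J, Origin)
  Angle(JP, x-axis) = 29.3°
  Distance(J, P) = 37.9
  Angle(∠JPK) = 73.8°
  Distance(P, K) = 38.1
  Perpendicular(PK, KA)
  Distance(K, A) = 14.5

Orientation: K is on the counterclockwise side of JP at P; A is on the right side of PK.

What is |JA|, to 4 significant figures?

57.86

∠JPK = 73.8°, so PK runs at 29.3° + (180° − 73.8°) = 135.5° from the x-axis; with |PK| = 38.1, K = P + 38.1·(cos 135.5°, sin 135.5°) = (5.877, 45.25). PK ⟂ KA; with |KA| = 14.5 on the right of PK, A = K + 14.5·(0.7009, 0.7133) = (16.04, 55.59). Then |JA| = |A − J| = 57.86.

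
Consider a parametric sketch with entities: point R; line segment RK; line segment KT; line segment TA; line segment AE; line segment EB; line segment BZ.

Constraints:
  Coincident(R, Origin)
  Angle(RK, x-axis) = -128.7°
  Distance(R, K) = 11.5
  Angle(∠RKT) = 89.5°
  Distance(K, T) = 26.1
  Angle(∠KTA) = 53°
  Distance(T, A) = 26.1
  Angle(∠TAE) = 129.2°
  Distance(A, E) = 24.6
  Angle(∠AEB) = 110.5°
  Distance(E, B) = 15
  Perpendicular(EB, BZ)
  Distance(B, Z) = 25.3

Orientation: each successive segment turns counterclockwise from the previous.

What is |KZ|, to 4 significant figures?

3.820

R is at the origin; RK runs at -128.7° with length 11.5, so K = (-7.190, -8.975). ∠RKT = 89.5° gives KT at -38.20° from the x-axis; with |KT| = 26.1, T = (13.32, -25.12). ∠KTA = 53.0° gives TA at 88.80° from the x-axis; with |TA| = 26.1, A = (13.87, 0.9789). ∠TAE = 129.2° gives AE at 139.6° from the x-axis; with |AE| = 24.6, E = (-4.867, 16.92). ∠AEB = 110.5° gives EB at -150.9° from the x-axis; with |EB| = 15.0, B = (-17.97, 9.628). EB is perpendicular to BZ, so BZ runs at -60.90°; with |BZ| = 25.3, Z = (-5.669, -12.48). Then |KZ| = |Z − K| = 3.820.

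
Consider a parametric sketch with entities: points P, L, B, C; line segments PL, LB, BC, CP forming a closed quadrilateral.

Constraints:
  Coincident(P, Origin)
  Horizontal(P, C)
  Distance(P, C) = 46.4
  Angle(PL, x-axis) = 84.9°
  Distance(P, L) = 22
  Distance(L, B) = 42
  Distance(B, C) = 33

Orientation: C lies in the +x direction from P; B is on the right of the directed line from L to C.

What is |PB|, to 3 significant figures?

24.7

Checks: |LB| = 42.00 ✓; |BC| = 33.00 ✓.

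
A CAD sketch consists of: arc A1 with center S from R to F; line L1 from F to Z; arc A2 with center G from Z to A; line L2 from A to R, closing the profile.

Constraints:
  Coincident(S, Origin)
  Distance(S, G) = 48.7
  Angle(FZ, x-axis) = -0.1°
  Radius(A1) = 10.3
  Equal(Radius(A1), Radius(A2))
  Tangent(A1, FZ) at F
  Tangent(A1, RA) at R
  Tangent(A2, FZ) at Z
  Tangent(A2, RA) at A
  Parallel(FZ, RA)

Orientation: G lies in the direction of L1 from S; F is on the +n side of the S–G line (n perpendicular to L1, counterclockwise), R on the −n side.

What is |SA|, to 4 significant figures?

49.78

The slot axis is L1's direction at -0.1°, so u = (cos -0.1°, sin -0.1°) = (1.000, -0.001745) and n = (−sin -0.1°, cos -0.1°) = (0.001745, 1.000). S is at the origin and G lies 48.7 along u from S, so G = 48.7·u = (48.70, -0.08500). Tangency of A1 to both parallel lines with radius 10.3 puts F and R at S ± 10.3·n: F = (0.01798, 10.30), R = (-0.01798, -10.30). Equal radii place Z and A the same way about G: Z = G + 10.3·n = (48.72, 10.21), A = G − 10.3·n = (48.68, -10.38). Then |SA| = |A − S| = 49.78.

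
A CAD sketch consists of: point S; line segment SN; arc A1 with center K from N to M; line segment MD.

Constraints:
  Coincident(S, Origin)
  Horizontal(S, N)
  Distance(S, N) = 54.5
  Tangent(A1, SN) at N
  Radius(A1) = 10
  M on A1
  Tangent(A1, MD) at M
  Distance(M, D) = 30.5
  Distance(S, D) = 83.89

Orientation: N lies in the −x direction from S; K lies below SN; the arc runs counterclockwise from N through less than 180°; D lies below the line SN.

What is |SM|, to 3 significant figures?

63.6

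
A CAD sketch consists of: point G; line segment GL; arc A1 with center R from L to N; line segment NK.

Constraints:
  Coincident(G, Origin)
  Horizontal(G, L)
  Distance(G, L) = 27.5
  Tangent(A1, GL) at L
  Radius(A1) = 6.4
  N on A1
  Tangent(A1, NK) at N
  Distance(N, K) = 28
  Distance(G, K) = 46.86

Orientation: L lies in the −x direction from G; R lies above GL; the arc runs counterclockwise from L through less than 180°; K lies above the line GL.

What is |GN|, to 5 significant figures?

23.176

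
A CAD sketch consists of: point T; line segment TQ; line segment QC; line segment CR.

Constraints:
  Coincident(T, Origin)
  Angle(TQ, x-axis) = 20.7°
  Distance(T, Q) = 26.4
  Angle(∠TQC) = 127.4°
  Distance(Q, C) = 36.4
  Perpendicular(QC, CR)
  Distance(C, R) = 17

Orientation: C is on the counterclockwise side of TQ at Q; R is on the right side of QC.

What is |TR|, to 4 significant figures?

64.74

T is at the origin; TQ runs at 20.7° with length 26.4, so Q = 26.4·(cos 20.7°, sin 20.7°) = (24.70, 9.332). ∠TQC = 127.4°, so QC runs at 20.7° + (180° − 127.4°) = 73.30° from the x-axis; with |QC| = 36.4, C = Q + 36.4·(cos 73.30°, sin 73.30°) = (35.16, 44.20). The perpendicularity gives CR at right angles to QC; with |CR| = 17.0 on the right of QC, R = C + 17.0·(0.9578, -0.2874) = (51.44, 39.31). Then |TR| = |R − T| = 64.74.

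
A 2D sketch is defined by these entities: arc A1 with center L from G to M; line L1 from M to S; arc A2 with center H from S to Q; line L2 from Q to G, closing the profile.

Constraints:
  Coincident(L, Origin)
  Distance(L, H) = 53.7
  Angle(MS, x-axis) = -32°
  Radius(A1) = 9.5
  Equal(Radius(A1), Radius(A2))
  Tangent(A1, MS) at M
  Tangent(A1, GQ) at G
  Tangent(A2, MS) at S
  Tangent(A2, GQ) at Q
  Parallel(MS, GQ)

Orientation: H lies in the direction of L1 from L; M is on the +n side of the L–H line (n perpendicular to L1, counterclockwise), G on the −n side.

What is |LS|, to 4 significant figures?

54.53

The slot axis is L1's direction at -32.0°, so u = (cos -32.0°, sin -32.0°) = (0.8480, -0.5299) and n = (−sin -32.0°, cos -32.0°) = (0.5299, 0.8480). L is at the origin and H lies 53.7 along u from L, so H = 53.7·u = (45.54, -28.46). Tangency of A1 to both parallel lines with radius 9.5 puts M and G at L ± 9.5·n: M = (5.034, 8.056), G = (-5.034, -8.056). Equal radii place S and Q the same way about H: S = H + 9.5·n = (50.57, -20.40), Q = H − 9.5·n = (40.51, -36.51). Then |LS| = |S − L| = 54.53.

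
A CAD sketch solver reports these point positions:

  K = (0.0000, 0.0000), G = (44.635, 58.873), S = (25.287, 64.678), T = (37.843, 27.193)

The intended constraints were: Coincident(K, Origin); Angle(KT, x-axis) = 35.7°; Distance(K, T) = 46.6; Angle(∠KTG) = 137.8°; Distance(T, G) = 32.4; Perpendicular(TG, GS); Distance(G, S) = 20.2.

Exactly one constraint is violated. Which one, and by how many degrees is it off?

Perpendicular(TG, GS) — off by 4.60°.

K = (0.00, 0.00) ✓; KT at 35.70° ✓; |KT| = 46.60 ✓; ∠KTG = 137.8° ✓; |TG| = 32.40 ✓; ∠(TG, GS) = 85.40° ✗; |GS| = 20.20 ✓.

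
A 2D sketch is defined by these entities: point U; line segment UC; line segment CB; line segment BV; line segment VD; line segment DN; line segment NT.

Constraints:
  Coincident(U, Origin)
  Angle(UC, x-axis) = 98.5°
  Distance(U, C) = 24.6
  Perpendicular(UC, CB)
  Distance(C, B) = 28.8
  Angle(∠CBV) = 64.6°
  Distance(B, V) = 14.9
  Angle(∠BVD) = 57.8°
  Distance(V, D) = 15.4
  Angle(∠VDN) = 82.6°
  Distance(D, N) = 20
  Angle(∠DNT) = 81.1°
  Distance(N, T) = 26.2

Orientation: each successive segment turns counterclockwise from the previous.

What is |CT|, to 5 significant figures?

43.118

U is at the origin; UC runs at 98.5° with length 24.6, so C = (-3.6361, 24.330). UC is perpendicular to CB, so CB runs at -171.50°; with |CB| = 28.8, B = (-32.120, 20.073). ∠CBV = 64.6° gives BV at -56.100° from the x-axis; with |BV| = 14.9, V = (-23.809, 7.7057). ∠BVD = 57.8° gives VD at 66.100° from the x-axis; with |VD| = 15.4, D = (-17.570, 21.785). ∠VDN = 82.6° gives DN at 163.50° from the x-axis; with |DN| = 20.0, N = (-36.747, 27.466). ∠DNT = 81.1° gives NT at -97.600° from the x-axis; with |NT| = 26.2, T = (-40.212, 1.4957). Then |CT| = |T − C| = 43.118.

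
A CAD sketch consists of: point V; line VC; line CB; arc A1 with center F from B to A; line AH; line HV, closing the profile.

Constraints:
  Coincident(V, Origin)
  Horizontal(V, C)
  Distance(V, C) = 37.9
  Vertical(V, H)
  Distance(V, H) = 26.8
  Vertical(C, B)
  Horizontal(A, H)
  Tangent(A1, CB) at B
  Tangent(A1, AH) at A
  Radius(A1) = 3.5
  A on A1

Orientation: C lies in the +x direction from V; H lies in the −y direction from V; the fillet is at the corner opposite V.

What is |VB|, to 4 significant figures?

44.49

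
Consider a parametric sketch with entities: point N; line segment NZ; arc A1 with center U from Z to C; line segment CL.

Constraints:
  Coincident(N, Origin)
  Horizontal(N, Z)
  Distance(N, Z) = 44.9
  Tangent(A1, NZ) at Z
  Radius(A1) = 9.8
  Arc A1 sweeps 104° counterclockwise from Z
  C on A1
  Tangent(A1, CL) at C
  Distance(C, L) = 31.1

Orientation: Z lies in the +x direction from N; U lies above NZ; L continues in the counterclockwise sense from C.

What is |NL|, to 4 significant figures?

63.18

On A1, Z sits at bearing -90° from U; a 104° counterclockwise sweep puts C at bearing 14°, so C = U + 9.8·(cos 14°, sin 14°) = (54.41, 12.17). Tangency of A1 to CL means the radius UC is perpendicular to CL, so CL runs along (−sin 14°, cos 14°); with |CL| = 31.1, L = (46.89, 42.35). Then |NL| = |L − N| = 63.18.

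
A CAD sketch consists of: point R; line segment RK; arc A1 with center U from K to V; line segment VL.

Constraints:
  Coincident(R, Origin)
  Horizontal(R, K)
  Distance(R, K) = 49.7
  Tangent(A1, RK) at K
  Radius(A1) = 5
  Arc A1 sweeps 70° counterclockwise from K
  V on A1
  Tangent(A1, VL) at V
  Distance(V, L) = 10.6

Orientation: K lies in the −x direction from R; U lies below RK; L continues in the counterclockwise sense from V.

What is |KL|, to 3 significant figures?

15.6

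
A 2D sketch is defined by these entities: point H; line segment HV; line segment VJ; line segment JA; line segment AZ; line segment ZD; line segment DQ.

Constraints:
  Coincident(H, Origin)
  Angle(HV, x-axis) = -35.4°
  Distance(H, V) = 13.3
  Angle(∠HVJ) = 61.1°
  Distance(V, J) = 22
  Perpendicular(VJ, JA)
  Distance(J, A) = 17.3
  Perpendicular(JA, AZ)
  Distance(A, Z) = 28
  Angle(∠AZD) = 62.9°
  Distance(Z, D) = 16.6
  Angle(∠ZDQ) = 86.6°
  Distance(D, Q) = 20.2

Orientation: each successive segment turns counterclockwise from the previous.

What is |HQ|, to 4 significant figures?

12.59

∠AZD = 62.9° gives ZD at 20.60° from the x-axis; with |ZD| = 16.6, D = (8.512, -5.867). ∠ZDQ = 86.6° gives DQ at 114.0° from the x-axis; with |DQ| = 20.2, Q = (0.2957, 12.59). Then |HQ| = |Q − H| = 12.59.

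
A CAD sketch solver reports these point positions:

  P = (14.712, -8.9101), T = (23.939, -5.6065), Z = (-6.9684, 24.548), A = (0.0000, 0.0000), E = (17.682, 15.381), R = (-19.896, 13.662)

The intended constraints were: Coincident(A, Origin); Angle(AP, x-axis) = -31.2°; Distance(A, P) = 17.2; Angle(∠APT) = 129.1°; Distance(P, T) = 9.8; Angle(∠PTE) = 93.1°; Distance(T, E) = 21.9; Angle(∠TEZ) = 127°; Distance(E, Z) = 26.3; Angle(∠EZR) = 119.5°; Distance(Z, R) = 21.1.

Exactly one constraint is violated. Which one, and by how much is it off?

Distance(Z, R) = 21.1 — off by 4.20.

A = (0.00, 0.00) ✓; AP at -31.20° ✓; |AP| = 17.20 ✓; ∠APT = 129.1° ✓; |PT| = 9.801 ✓; ∠PTE = 93.10° ✓; |TE| = 21.90 ✓; ∠TEZ = 127.0° ✓; |EZ| = 26.30 ✓; ∠EZR = 119.5° ✓; |ZR| = 16.90 ✗.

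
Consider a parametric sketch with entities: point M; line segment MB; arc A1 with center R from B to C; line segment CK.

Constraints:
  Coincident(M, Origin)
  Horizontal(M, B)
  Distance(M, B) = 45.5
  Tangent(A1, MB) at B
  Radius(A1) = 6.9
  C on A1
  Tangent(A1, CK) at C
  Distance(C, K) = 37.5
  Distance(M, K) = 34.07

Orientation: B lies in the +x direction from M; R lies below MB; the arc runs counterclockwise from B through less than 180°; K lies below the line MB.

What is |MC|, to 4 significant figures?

40.41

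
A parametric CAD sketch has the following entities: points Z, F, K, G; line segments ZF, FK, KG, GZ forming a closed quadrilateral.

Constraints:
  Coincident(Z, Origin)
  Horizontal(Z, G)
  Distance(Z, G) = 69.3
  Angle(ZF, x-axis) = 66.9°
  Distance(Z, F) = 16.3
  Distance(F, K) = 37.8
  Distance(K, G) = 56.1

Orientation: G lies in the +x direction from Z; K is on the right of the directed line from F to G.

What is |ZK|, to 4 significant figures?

27.38

Checks: |FK| = 37.80 ✓; |KG| = 56.10 ✓.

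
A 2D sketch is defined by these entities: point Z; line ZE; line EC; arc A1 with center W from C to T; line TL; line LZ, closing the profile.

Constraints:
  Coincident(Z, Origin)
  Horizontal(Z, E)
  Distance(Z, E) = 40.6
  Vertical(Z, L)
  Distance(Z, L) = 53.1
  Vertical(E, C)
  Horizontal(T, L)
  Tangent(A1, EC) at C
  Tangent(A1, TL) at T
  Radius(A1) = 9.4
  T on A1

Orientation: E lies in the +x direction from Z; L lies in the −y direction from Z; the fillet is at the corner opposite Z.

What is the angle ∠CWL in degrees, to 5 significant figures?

163.23°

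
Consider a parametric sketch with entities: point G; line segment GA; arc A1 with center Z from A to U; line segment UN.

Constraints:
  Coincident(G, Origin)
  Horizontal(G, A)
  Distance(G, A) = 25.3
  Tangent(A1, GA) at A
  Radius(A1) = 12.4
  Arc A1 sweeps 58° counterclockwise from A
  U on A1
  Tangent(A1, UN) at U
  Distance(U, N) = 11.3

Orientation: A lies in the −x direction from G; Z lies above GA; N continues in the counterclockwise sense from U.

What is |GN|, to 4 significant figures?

17.75

G is at the origin; G and A share the same y with |GA| = 25.3 and A on the −x side, so A = (-25.30, 0.000). A1 meets GA tangentially, so ZA is at right angles to GA, so Z = A + (0, 12.4) = (-25.30, 12.40). On A1, A sits at bearing -90° from Z; a 58° counterclockwise sweep puts U at bearing -32°, so U = Z + 12.4·(cos -32°, sin -32°) = (-14.78, 5.829). Tangency of A1 to UN means the radius ZU is perpendicular to UN, so UN runs along (−sin -32°, cos -32°); with |UN| = 11.3, N = (-8.796, 15.41). Then |GN| = |N − G| = 17.75.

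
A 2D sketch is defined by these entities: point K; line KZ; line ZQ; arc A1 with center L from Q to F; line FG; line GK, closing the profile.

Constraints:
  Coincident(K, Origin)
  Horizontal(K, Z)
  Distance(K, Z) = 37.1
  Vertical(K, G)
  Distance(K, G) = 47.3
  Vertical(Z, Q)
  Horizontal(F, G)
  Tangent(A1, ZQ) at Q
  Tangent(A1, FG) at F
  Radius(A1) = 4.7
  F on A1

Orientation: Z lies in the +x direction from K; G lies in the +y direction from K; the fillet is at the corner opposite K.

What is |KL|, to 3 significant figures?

53.5

K is at the origin; KZ is horizontal with |KZ| = 37.1 and Z on the +x side, so Z = (37.1, 0.00). K and G share the same x with |KG| = 47.3 and G on the +y side, so G = (0.00, 47.3). The virtual corner opposite K is at (37.1, 47.3). The tangent condition forces LQ to be normal to ZQ and the tangent condition forces LF to be normal to FG, with radius 4.7, so the center L sits 4.7 in from both sides at L = (32.4, 42.6). Then |KL| = |L − K| = 53.5.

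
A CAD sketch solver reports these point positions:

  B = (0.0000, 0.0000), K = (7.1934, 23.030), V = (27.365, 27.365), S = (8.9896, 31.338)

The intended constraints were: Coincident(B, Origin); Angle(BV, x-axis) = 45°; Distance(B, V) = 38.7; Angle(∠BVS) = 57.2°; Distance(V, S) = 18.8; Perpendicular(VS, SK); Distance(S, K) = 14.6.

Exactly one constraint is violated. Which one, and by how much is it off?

Distance(S, K) = 14.6 — off by 6.10.

B = (0.00, 0.00) ✓; BV at 45.00° ✓; |BV| = 38.70 ✓; ∠BVS = 57.20° ✓; |VS| = 18.80 ✓; ∠(VS, SK) = 90.00° ✓; |SK| = 8.500 ✗.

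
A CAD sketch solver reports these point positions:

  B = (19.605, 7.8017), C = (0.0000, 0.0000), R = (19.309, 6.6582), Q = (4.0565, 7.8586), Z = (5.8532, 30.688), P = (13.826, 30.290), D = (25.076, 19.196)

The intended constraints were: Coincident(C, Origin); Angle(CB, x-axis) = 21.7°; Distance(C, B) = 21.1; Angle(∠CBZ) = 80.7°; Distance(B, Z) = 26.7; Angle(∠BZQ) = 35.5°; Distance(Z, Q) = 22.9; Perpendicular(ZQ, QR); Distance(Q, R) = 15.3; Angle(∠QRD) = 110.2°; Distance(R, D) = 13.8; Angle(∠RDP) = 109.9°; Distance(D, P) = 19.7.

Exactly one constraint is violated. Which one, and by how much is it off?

Distance(D, P) = 19.7 — off by 3.90.

C = (0.00, 0.00) ✓; CB at 21.70° ✓; |CB| = 21.10 ✓; ∠CBZ = 80.70° ✓; |BZ| = 26.70 ✓; ∠BZQ = 35.50° ✓; |ZQ| = 22.90 ✓; ∠(ZQ, QR) = 90.00° ✓; |QR| = 15.30 ✓; ∠QRD = 110.2° ✓; |RD| = 13.80 ✓; ∠RDP = 109.9° ✓; |DP| = 15.80 ✗.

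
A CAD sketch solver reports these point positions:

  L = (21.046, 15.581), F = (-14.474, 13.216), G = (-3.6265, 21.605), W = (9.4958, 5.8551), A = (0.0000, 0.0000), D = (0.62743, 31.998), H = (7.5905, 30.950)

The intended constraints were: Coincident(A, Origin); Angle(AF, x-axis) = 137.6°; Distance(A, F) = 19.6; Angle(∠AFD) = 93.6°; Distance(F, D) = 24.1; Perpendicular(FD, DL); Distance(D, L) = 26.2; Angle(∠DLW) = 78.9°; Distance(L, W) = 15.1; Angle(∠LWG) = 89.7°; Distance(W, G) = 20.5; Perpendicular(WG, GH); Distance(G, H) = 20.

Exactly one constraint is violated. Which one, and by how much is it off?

Distance(G, H) = 20 — off by 5.40.

A = (0.00, 0.00) ✓; AF at 137.6° ✓; |AF| = 19.60 ✓; ∠AFD = 93.60° ✓; |FD| = 24.10 ✓; ∠(FD, DL) = 90.00° ✓; |DL| = 26.20 ✓; ∠DLW = 78.90° ✓; |LW| = 15.10 ✓; ∠LWG = 89.70° ✓; |WG| = 20.50 ✓; ∠(WG, GH) = 90.00° ✓; |GH| = 14.60 ✗.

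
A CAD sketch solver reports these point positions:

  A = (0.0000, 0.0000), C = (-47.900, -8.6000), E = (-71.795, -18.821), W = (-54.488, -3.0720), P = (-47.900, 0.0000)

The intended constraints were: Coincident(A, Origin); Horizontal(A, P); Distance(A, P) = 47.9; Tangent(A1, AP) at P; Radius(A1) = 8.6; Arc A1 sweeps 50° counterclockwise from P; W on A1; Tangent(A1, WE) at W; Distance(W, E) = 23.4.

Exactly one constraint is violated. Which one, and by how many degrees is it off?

Tangent(A1, WE) at W — off by 7.70°.

A = (0.00, 0.00) ✓; A.y = 0.00, P.y = 0.00 ✓; |AP| = 47.90 ✓; ∠(CP, PA) = 90.00° ✓; |CP| = 8.600 ✓; bearing(C→W) − bearing(C→P) = 50.00° ✓; |CW| = 8.600 ✓; ∠(CW, WE) = 97.70° ✗; |WE| = 23.40 ✓.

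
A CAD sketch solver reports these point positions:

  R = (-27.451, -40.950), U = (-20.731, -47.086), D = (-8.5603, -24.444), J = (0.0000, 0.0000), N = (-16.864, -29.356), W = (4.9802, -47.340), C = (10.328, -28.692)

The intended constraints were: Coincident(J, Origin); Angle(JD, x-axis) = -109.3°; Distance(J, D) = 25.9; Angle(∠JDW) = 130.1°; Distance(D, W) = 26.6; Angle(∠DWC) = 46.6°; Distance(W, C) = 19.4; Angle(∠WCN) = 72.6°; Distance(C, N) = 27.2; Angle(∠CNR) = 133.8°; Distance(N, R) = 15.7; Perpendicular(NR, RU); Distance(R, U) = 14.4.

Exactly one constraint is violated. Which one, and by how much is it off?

Distance(R, U) = 14.4 — off by 5.30.

J = (0.00, 0.00) ✓; JD at -109.3° ✓; |JD| = 25.90 ✓; ∠JDW = 130.1° ✓; |DW| = 26.60 ✓; ∠DWC = 46.60° ✓; |WC| = 19.40 ✓; ∠WCN = 72.60° ✓; |CN| = 27.20 ✓; ∠CNR = 133.8° ✓; |NR| = 15.70 ✓; ∠(NR, RU) = 90.00° ✓; |RU| = 9.100 ✗.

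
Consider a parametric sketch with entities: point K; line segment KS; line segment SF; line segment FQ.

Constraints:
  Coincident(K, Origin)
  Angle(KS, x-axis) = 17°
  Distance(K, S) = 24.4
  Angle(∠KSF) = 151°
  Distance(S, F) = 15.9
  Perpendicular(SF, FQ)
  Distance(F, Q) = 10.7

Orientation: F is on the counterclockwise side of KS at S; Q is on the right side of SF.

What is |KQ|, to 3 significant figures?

43.5

∠KSF = 151.0°, so SF runs at 17.0° + (180° − 151.0°) = 46.0° from the x-axis; with |SF| = 15.9, F = S + 15.9·(cos 46.0°, sin 46.0°) = (34.4, 18.6). SF is perpendicular to FQ; with |FQ| = 10.7 on the right of SF, Q = F + 10.7·(0.719, -0.695) = (42.1, 11.1). Then |KQ| = |Q − K| = 43.5.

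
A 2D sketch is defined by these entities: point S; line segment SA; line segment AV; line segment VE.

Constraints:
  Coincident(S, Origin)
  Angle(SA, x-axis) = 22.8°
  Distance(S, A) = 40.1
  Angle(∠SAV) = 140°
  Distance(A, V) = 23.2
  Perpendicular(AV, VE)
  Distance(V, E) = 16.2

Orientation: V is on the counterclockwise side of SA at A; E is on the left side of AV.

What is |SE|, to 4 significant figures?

54.76

S is at the origin; SA runs at 22.8° with length 40.1, so A = 40.1·(cos 22.8°, sin 22.8°) = (36.97, 15.54). ∠SAV = 140.0°, so AV runs at 22.8° + (180° − 140.0°) = 62.80° from the x-axis; with |AV| = 23.2, V = A + 23.2·(cos 62.80°, sin 62.80°) = (47.57, 36.17). AV ⟂ VE; with |VE| = 16.2 on the left of AV, E = V + 16.2·(-0.8894, 0.4571) = (33.16, 43.58). Then |SE| = |E − S| = 54.76.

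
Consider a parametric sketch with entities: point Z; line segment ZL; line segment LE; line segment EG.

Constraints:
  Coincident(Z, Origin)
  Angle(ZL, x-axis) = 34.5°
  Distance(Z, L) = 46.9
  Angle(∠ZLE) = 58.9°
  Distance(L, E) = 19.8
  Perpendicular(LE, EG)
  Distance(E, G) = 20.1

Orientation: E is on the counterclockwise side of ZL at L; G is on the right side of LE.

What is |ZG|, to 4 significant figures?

60.42

Z is at the origin; ZL runs at 34.5° with length 46.9, so L = 46.9·(cos 34.5°, sin 34.5°) = (38.65, 26.56). ∠ZLE = 58.9°, so LE runs at 34.5° + (180° − 58.9°) = 155.6° from the x-axis; with |LE| = 19.8, E = L + 19.8·(cos 155.6°, sin 155.6°) = (20.62, 34.74). The perpendicularity gives EG at right angles to LE; with |EG| = 20.1 on the right of LE, G = E + 20.1·(0.4131, 0.9107) = (28.92, 53.05). Then |ZG| = |G − Z| = 60.42.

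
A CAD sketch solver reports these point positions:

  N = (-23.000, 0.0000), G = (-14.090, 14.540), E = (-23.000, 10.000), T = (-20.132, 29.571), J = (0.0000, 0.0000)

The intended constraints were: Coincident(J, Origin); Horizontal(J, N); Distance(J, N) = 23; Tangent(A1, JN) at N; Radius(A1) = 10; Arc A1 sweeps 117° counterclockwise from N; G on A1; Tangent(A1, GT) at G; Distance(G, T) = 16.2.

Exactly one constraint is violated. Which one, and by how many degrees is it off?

Tangent(A1, GT) at G — off by 5.10°.

J = (0.00, 0.00) ✓; J.y = 0.00, N.y = 0.00 ✓; |JN| = 23.00 ✓; ∠(EN, NJ) = 90.00° ✓; |EN| = 10.00 ✓; bearing(E→G) − bearing(E→N) = 117.0° ✓; |EG| = 10.00 ✓; ∠(EG, GT) = 95.10° ✗; |GT| = 16.20 ✓.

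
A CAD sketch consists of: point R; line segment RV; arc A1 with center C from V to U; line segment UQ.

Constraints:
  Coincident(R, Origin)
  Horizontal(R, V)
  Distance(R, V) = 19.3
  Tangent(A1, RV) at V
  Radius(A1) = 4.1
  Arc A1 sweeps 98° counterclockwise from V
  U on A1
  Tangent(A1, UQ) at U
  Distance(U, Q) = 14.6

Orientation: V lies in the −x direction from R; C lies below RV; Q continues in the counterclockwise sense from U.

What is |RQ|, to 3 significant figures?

28.6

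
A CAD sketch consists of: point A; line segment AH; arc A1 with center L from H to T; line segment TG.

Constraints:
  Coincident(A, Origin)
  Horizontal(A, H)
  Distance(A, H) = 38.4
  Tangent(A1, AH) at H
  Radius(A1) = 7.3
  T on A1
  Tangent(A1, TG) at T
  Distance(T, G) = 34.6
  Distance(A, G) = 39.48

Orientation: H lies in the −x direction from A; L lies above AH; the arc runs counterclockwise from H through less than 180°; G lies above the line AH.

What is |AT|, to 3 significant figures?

32.1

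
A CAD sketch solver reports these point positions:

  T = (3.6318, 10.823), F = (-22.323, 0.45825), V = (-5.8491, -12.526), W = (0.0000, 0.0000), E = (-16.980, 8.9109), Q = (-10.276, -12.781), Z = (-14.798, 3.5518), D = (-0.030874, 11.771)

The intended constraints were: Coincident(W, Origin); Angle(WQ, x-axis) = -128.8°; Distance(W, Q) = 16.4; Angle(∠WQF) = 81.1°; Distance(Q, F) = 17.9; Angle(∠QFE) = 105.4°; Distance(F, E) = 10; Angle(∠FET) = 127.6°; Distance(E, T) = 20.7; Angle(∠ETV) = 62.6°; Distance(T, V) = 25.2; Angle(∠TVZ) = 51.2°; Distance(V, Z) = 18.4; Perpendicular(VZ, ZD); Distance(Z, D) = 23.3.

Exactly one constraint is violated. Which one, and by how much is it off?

Distance(Z, D) = 23.3 — off by 6.40.

W = (0.00, 0.00) ✓; WQ at -128.8° ✓; |WQ| = 16.40 ✓; ∠WQF = 81.10° ✓; |QF| = 17.90 ✓; ∠QFE = 105.4° ✓; |FE| = 10.00 ✓; ∠FET = 127.6° ✓; |ET| = 20.70 ✓; ∠ETV = 62.60° ✓; |TV| = 25.20 ✓; ∠TVZ = 51.20° ✓; |VZ| = 18.40 ✓; ∠(VZ, ZD) = 90.00° ✓; |ZD| = 16.90 ✗.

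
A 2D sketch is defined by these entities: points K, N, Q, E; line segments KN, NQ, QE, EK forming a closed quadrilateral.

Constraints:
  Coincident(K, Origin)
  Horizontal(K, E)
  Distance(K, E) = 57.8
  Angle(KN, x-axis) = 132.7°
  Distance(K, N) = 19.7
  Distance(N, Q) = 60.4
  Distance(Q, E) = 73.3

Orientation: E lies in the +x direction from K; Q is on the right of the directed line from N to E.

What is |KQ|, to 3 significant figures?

44.5

Checks: |NQ| = 60.40 ✓; |QE| = 73.30 ✓.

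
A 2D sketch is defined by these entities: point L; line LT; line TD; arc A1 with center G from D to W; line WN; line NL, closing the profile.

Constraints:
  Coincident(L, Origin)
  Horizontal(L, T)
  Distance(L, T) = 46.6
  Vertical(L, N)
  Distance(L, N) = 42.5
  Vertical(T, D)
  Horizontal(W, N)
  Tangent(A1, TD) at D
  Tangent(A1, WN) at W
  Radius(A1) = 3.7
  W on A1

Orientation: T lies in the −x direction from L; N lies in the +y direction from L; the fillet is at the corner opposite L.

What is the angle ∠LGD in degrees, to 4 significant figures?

137.9°

L is at the origin; LT is horizontal with |LT| = 46.6 and T on the −x side, so T = (-46.60, 0.000). L and N share the same x with |LN| = 42.5 and N on the +y side, so N = (0.000, 42.50). The virtual corner opposite L is at (-46.60, 42.50). The tangent condition forces GD to be normal to TD and tangency of A1 to WN means the radius GW is perpendicular to WN, with radius 3.7, so the center G sits 3.7 in from both sides at G = (-42.90, 38.80). That places the tangent points at D = (-46.60, 38.80) on TD and W = (-42.90, 42.50) on WN. Then cos ∠LGD = GL·GD / (|GL||GD|), giving 137.9°.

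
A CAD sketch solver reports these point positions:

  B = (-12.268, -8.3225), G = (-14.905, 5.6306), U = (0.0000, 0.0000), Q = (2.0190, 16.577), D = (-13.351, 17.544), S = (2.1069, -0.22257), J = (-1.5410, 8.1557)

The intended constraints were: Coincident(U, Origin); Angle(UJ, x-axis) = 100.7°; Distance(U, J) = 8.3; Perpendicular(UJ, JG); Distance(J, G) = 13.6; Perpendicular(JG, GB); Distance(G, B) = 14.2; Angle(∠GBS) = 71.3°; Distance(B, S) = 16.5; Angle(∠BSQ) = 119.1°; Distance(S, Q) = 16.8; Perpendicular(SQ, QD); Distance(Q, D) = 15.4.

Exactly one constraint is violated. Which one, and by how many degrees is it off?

Perpendicular(SQ, QD) — off by 3.90°.

U = (0.00, 0.00) ✓; UJ at 100.7° ✓; |UJ| = 8.300 ✓; ∠(UJ, JG) = 90.00° ✓; |JG| = 13.60 ✓; ∠(JG, GB) = 90.00° ✓; |GB| = 14.20 ✓; ∠GBS = 71.30° ✓; |BS| = 16.50 ✓; ∠BSQ = 119.1° ✓; |SQ| = 16.80 ✓; ∠(SQ, QD) = 86.10° ✗; |QD| = 15.40 ✓.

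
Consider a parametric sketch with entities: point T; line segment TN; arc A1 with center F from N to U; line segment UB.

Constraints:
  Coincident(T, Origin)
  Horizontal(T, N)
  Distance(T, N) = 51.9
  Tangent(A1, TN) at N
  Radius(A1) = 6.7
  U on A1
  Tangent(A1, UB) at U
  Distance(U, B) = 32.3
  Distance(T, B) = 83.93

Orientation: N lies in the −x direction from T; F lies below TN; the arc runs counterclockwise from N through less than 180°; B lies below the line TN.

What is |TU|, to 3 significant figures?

56.3

T is at the origin; TN is horizontal with |TN| = 51.9 and N on the −x side, so N = (-51.9, 0.00). The tangent condition forces FN to be normal to TN, so F = N + (0, -6.7) = (-51.9, -6.70). Since FU ⟂ UB (tangency), |FB| = √(6.7² + 32.3²) = 33.0 regardless of where U sits on A1. So B lies on both circle(T, 83.93) and circle(F, 33.0); the below-TN intersection is B = (-80.9, -22.5). U is the foot of the tangent from B: U = (-56.2, -1.59).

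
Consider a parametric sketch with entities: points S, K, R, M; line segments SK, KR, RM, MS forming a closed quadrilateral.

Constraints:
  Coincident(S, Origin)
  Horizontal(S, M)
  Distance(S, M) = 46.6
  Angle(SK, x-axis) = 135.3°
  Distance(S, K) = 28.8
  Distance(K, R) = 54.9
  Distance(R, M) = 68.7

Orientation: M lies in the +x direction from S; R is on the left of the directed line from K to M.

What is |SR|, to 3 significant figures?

63.4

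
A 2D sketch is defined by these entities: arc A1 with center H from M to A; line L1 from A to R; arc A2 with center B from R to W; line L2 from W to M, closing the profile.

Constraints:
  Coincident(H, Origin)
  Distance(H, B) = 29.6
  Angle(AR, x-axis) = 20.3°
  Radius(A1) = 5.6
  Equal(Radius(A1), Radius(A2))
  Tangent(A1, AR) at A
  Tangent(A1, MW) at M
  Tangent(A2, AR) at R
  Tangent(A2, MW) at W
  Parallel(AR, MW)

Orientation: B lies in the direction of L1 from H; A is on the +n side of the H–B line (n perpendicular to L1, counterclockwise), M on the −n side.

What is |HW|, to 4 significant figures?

30.13

Tangency of A1 to both parallel lines with radius 5.6 puts A and M at H ± 5.6·n: A = (-1.943, 5.252), M = (1.943, -5.252). Equal radii place R and W the same way about B: R = B + 5.6·n = (25.82, 15.52), W = B − 5.6·n = (29.70, 5.017). Then |HW| = |W − H| = 30.13.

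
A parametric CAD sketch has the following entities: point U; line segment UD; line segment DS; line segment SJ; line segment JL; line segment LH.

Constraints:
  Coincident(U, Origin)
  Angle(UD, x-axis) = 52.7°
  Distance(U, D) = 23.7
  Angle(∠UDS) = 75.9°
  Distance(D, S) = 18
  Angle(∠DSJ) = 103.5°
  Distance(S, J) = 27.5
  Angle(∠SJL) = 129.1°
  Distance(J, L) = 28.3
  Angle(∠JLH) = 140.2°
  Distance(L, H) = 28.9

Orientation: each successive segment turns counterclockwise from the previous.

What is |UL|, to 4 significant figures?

26.28

U is at the origin; UD runs at 52.7° with length 23.7, so D = (14.36, 18.85). ∠UDS = 75.9° gives DS at 156.8° from the x-axis; with |DS| = 18.0, S = (-2.183, 25.94). ∠DSJ = 103.5° gives SJ at -126.7° from the x-axis; with |SJ| = 27.5, J = (-18.62, 3.895). ∠SJL = 129.1° gives JL at -75.80° from the x-axis; with |JL| = 28.3, L = (-11.68, -23.54). Then |UL| = |L − U| = 26.28.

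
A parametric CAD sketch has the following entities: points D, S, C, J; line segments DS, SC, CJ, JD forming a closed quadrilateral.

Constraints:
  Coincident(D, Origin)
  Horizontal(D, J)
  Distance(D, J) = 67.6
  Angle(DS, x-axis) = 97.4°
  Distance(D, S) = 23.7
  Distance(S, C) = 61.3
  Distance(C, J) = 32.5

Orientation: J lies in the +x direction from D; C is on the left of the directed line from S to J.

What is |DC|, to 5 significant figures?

65.571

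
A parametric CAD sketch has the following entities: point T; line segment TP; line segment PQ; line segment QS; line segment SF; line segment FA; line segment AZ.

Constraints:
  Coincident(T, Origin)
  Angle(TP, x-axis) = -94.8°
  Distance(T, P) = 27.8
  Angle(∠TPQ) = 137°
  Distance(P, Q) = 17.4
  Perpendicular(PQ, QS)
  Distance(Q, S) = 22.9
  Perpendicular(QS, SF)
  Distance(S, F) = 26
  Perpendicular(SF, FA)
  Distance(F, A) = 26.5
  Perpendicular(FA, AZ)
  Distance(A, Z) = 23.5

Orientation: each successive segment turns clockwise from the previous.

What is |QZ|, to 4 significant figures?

4.383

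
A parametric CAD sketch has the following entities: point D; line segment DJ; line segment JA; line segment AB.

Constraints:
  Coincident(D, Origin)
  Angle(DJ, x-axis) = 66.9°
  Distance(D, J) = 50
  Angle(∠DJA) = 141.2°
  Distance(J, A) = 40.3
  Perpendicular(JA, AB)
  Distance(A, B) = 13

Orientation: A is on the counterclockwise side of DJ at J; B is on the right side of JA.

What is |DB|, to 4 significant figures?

90.82

∠DJA = 141.2°, so JA runs at 66.9° + (180° − 141.2°) = 105.7° from the x-axis; with |JA| = 40.3, A = J + 40.3·(cos 105.7°, sin 105.7°) = (8.712, 84.79). JA is perpendicular to AB; with |AB| = 13.0 on the right of JA, B = A + 13.0·(0.9627, 0.2706) = (21.23, 88.31). Then |DB| = |B − D| = 90.82.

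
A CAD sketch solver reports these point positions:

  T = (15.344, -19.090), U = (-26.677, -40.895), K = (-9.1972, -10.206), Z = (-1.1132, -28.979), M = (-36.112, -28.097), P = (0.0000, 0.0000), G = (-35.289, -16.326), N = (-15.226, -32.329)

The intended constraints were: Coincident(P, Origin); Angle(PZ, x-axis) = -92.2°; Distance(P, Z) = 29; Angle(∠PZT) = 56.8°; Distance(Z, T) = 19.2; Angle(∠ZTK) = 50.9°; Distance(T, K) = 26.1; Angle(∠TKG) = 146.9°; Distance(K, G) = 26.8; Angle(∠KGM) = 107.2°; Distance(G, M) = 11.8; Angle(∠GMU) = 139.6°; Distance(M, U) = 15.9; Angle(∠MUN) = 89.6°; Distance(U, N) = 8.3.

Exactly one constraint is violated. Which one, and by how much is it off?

Distance(U, N) = 8.3 — off by 6.00.

P = (0.00, 0.00) ✓; PZ at -92.20° ✓; |PZ| = 29.00 ✓; ∠PZT = 56.80° ✓; |ZT| = 19.20 ✓; ∠ZTK = 50.90° ✓; |TK| = 26.10 ✓; ∠TKG = 146.9° ✓; |KG| = 26.80 ✓; ∠KGM = 107.2° ✓; |GM| = 11.80 ✓; ∠GMU = 139.6° ✓; |MU| = 15.90 ✓; ∠MUN = 89.60° ✓; |UN| = 14.30 ✗.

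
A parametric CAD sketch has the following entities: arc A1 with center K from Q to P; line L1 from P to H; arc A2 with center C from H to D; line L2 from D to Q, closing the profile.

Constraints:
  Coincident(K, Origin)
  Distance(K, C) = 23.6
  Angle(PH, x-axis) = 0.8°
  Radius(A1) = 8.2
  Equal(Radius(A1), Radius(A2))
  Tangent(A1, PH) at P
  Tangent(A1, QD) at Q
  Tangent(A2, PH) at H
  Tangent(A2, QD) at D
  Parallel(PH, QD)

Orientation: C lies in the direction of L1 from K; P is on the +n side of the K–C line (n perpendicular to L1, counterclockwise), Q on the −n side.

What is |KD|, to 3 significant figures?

25.0

The slot axis is L1's direction at 0.8°, so u = (cos 0.8°, sin 0.8°) = (1.00, 0.0140) and n = (−sin 0.8°, cos 0.8°) = (-0.0140, 1.00). K is at the origin and C lies 23.6 along u from K, so C = 23.6·u = (23.6, 0.330). Tangency of A1 to both parallel lines with radius 8.2 puts P and Q at K ± 8.2·n: P = (-0.114, 8.20), Q = (0.114, -8.20). Equal radii place H and D the same way about C: H = C + 8.2·n = (23.5, 8.53), D = C − 8.2·n = (23.7, -7.87). Then |KD| = |D − K| = 25.0.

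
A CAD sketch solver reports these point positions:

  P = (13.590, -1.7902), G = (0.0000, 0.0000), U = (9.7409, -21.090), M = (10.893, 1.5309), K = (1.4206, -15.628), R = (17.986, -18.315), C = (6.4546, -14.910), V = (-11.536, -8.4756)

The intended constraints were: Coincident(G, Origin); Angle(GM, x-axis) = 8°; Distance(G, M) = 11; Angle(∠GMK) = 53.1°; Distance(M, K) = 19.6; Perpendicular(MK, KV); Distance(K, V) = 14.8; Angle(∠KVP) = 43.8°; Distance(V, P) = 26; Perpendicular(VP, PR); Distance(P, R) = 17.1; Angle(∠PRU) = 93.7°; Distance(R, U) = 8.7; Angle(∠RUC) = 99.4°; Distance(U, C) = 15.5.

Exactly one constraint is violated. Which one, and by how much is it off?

Distance(U, C) = 15.5 — off by 8.50.

G = (0.00, 0.00) ✓; GM at 8.000° ✓; |GM| = 11.00 ✓; ∠GMK = 53.10° ✓; |MK| = 19.60 ✓; ∠(MK, KV) = 90.00° ✓; |KV| = 14.80 ✓; ∠KVP = 43.80° ✓; |VP| = 26.00 ✓; ∠(VP, PR) = 90.00° ✓; |PR| = 17.10 ✓; ∠PRU = 93.70° ✓; |RU| = 8.700 ✓; ∠RUC = 99.40° ✓; |UC| = 6.999 ✗.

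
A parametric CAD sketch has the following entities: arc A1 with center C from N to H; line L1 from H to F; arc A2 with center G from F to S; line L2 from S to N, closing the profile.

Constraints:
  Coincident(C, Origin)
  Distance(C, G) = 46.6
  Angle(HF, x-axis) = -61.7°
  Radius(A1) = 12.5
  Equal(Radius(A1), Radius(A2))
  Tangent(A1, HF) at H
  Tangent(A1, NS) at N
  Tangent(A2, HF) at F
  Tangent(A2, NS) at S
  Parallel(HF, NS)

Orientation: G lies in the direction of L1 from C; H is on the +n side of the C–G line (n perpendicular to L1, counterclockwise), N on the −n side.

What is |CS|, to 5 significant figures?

48.247

The slot axis is L1's direction at -61.7°, so u = (cos -61.7°, sin -61.7°) = (0.47409, -0.88048) and n = (−sin -61.7°, cos -61.7°) = (0.88048, 0.47409). C is at the origin and G lies 46.6 along u from C, so G = 46.6·u = (22.093, -41.030). Tangency of A1 to both parallel lines with radius 12.5 puts H and N at C ± 12.5·n: H = (11.006, 5.9261), N = (-11.006, -5.9261). Equal radii place F and S the same way about G: F = G + 12.5·n = (33.098, -35.104), S = G − 12.5·n = (11.087, -46.956). Then |CS| = |S − C| = 48.247.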